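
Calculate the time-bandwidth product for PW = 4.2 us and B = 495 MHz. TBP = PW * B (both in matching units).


TBP = 4.2 * 495 = 2079.0

2079.0


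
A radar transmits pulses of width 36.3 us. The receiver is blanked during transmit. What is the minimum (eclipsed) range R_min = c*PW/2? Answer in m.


R_min = 3e8 * 36.3e-6 / 2 = 5445.0 m

5445.0 m


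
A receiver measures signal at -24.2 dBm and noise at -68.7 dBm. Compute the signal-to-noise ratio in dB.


SNR = -24.2 - (-68.7) = 44.5 dB

44.5 dB


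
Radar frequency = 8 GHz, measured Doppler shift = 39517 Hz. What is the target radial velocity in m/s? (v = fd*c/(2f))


v = 39517 * 3e8 / (2 * 8000000000.0) = 740.9 m/s

740.9 m/s


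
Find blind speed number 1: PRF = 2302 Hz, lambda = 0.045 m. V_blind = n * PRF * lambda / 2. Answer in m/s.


V_blind = 1 * 2302 * 0.045 / 2 = 51.8 m/s

51.8 m/s


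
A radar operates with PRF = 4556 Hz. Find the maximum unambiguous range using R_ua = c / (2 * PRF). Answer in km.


R_ua = 3e8 / (2 * 4556) = 32923.6 m = 32.9 km

32.9 km


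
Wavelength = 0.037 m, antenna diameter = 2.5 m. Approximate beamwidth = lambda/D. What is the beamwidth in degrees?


BW_rad = 0.037 / 2.5 = 0.0148
BW_deg = 0.85 degrees

0.85 degrees


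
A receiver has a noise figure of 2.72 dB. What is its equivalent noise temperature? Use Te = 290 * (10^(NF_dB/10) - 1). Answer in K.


NF_lin = 10^(2.72/10) = 1.870682
Te = 290 * (1.870682 - 1) = 252.5 K

252.5 K


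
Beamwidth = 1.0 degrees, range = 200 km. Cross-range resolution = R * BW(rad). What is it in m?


BW_rad = 0.017453293
CR = 200000 * 0.017453293 = 3490.7 m

3490.7 m


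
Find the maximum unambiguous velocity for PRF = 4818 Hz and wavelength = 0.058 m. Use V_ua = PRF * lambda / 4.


V_ua = 4818 * 0.058 / 4 = 69.9 m/s

69.9 m/s


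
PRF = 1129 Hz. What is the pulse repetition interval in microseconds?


PRI = 1/1129 = 0.0008857396 s = 885.7 us

885.7 us


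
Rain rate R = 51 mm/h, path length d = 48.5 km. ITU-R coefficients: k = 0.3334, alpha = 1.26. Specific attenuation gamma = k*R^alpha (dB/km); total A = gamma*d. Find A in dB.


gamma = 0.3334 * 51^1.26 = 47.261121 dB/km
A = 47.261121 * 48.5 = 2292.16 dB

2292.16 dB


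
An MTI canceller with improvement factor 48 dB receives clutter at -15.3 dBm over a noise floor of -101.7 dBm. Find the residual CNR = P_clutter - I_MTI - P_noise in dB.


CNR = -15.3 - 48 - (-101.7) = 38.4 dB

38.4 dB


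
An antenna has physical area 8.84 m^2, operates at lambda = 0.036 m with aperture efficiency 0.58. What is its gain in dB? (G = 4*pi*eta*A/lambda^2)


G_linear = 4*pi*0.58*8.84/0.036^2 = 49714.73
G_dB = 10*log10(49714.73) = 47.0 dB

47.0 dB


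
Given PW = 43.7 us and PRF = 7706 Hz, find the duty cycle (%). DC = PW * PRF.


DC = 43.7e-6 * 7706 * 100 = 33.68%

33.68%


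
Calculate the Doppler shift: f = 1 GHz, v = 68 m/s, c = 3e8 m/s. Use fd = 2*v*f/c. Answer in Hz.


fd = 2 * 68 * 1000000000.0 / 3e8 = 453.3 Hz

453.3 Hz


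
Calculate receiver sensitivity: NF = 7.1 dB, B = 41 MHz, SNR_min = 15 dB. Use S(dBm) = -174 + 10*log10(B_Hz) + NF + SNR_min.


10*log10(41000000.0) = 76.13
S = -174 + 76.13 + 7.1 + 15 = -75.8 dBm

-75.8 dBm


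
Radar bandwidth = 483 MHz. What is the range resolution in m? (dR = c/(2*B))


dR = 3e8 / (2 * 483000000.0) = 0.31 m

0.31 m


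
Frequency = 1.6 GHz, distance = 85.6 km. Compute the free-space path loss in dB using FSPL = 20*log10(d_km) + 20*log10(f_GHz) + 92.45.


20*log10(85.6) = 38.65
20*log10(1.6) = 4.08
FSPL = 135.2 dB

135.2 dB


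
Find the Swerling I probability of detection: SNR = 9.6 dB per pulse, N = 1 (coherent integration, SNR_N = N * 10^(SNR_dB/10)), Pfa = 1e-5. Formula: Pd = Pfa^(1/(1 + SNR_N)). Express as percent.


SNR_lin = 10^(9.6/10) = 9.12011
SNR_N = 1 * 9.12011 = 9.12011
1/(1 + SNR_N) = 1/10.12011 = 0.0988132
Pd = (1e-5)^0.0988132 = 0.32058
Pd = 32.1%

32.1%


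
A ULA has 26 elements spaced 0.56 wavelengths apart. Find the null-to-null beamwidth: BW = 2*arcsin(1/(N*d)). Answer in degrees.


1/(N*d) = 1/(26*0.56) = 0.068681
BW = 2*arcsin(0.068681) = 7.9 degrees

7.9 degrees


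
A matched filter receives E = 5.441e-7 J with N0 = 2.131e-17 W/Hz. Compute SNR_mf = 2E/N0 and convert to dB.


SNR_lin = 2 * 5.441e-7 / 2.131e-17 = 5.107e10
SNR_dB = 10*log10(5.107e10) = 107.1 dB

107.1 dB


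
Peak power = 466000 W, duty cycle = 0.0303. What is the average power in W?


P_avg = 466000 * 0.0303 = 14119.8 W

14119.8 W


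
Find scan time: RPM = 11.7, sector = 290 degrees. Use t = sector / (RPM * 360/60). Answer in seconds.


t = 290 / (11.7 * 360) * 60 = 4.13 s

4.13 s


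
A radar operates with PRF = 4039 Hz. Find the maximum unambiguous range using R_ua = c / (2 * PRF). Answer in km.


R_ua = 3e8 / (2 * 4039) = 37137.9 m = 37.1 km

37.1 km


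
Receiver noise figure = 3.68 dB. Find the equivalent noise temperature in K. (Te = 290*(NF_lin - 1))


NF_lin = 10^(3.68/10) = 2.333458
Te = 290 * (2.333458 - 1) = 386.7 K

386.7 K


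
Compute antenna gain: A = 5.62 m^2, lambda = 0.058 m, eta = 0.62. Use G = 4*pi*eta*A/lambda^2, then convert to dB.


G_linear = 4*pi*0.62*5.62/0.058^2 = 13016.13
G_dB = 10*log10(13016.13) = 41.1 dB

41.1 dB


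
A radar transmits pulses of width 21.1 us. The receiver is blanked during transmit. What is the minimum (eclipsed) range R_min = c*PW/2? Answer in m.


R_min = 3e8 * 21.1e-6 / 2 = 3165.0 m

3165.0 m


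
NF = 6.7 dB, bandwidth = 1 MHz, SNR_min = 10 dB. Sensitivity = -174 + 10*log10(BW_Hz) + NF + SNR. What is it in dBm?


10*log10(1000000.0) = 60.0
S = -174 + 60.0 + 6.7 + 10 = -97.3 dBm

-97.3 dBm


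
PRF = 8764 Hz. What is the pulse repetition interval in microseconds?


PRI = 1/8764 = 0.0001141031 s = 114.1 us

114.1 us


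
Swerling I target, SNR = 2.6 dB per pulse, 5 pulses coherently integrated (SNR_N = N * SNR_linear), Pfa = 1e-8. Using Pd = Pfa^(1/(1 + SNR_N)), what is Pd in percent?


SNR_lin = 10^(2.6/10) = 1.8197
SNR_N = 5 * 1.8197 = 9.0985
1/(1 + SNR_N) = 1/10.0985 = 0.0990246
Pd = (1e-8)^0.0990246 = 0.16136
Pd = 16.1%

16.1%


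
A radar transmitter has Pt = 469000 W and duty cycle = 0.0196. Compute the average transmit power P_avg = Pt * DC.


P_avg = 469000 * 0.0196 = 9192.4 W

9192.4 W


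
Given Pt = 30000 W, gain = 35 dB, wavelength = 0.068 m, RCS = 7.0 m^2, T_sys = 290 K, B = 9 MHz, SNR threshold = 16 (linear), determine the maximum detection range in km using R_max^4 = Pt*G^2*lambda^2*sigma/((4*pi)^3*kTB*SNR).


G_lin = 10^(35/10) = 3162.27766
R^4 = 30000 * 3162.27766^2 * 0.068^2 * 7.0 / ((4*pi)^3 * 1.38e-23 * 290 * 9000000.0 * 16)
R^4 = 8.49118e18 m^4
R_max = (8.49118e18)^(1/4) = 53981.1 m = 54.0 km

54.0 km


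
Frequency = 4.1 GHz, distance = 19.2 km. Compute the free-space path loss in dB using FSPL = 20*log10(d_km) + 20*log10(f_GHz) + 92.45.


20*log10(19.2) = 25.67
20*log10(4.1) = 12.26
FSPL = 130.4 dB

130.4 dB


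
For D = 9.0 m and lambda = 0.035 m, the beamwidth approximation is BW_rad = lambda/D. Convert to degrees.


BW_rad = 0.035 / 9.0 = 0.003889
BW_deg = 0.22 degrees

0.22 degrees


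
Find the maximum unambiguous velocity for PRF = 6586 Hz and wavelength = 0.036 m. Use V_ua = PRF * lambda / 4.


V_ua = 6586 * 0.036 / 4 = 59.3 m/s

59.3 m/s


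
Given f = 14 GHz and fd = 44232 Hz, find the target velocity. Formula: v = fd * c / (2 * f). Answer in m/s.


v = 44232 * 3e8 / (2 * 14000000000.0) = 473.9 m/s

473.9 m/s


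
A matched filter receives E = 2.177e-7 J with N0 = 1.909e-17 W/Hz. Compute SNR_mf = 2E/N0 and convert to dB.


SNR_lin = 2 * 2.177e-7 / 1.909e-17 = 2.281e10
SNR_dB = 10*log10(2.281e10) = 103.6 dB

103.6 dB


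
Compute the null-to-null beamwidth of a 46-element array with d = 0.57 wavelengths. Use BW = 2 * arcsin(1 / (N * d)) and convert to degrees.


1/(N*d) = 1/(46*0.57) = 0.038139
BW = 2*arcsin(0.038139) = 4.4 degrees

4.4 degrees


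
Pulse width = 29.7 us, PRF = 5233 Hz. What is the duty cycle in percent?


DC = 29.7e-6 * 5233 * 100 = 15.54%

15.54%


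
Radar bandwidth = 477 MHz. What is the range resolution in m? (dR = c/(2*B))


dR = 3e8 / (2 * 477000000.0) = 0.31 m

0.31 m


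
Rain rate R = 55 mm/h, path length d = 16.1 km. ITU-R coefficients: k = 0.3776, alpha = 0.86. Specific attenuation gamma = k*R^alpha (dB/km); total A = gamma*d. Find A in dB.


gamma = 0.3776 * 55^0.86 = 11.850697 dB/km
A = 11.850697 * 16.1 = 190.8 dB

190.8 dB


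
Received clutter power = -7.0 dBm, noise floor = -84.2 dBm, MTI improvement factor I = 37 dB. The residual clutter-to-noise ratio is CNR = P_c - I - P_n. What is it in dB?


CNR = -7.0 - 37 - (-84.2) = 40.2 dB

40.2 dB


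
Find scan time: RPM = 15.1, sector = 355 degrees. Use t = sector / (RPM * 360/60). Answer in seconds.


t = 355 / (15.1 * 360) * 60 = 3.92 s

3.92 s


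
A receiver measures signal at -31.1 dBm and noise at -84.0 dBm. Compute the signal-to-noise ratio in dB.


SNR = -31.1 - (-84.0) = 52.9 dB

52.9 dB


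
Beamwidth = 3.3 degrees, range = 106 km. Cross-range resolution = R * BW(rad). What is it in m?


BW_rad = 0.057595865
CR = 106000 * 0.057595865 = 6105.2 m

6105.2 m


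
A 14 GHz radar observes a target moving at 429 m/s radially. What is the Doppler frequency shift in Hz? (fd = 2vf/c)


fd = 2 * 429 * 14000000000.0 / 3e8 = 40040.0 Hz

40040.0 Hz


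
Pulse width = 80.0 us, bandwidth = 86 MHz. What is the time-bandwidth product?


TBP = 80.0 * 86 = 6880.0

6880.0


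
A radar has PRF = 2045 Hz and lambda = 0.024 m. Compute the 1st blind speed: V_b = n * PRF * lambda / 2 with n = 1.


V_blind = 1 * 2045 * 0.024 / 2 = 24.5 m/s

24.5 m/s


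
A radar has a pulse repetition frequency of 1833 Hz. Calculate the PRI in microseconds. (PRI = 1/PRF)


PRI = 1/1833 = 0.0005455537 s = 545.6 us

545.6 us


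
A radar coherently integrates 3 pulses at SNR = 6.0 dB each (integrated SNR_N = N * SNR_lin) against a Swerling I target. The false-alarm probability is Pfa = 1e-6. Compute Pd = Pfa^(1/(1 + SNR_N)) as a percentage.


SNR_lin = 10^(6.0/10) = 3.98107
SNR_N = 3 * 3.98107 = 11.94321
1/(1 + SNR_N) = 1/12.94321 = 0.0772606
Pd = (1e-6)^0.0772606 = 0.3439
Pd = 34.4%

34.4%


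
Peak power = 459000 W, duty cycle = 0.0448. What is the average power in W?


P_avg = 459000 * 0.0448 = 20563.2 W

20563.2 W


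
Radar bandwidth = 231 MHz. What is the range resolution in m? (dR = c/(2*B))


dR = 3e8 / (2 * 231000000.0) = 0.65 m

0.65 m


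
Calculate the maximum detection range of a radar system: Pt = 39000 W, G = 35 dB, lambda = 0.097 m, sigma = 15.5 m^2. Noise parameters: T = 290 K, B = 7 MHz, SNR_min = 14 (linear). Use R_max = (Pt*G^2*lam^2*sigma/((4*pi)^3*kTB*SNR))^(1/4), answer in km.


G_lin = 10^(35/10) = 3162.27766
R^4 = 39000 * 3162.27766^2 * 0.097^2 * 15.5 / ((4*pi)^3 * 1.38e-23 * 290 * 7000000.0 * 14)
R^4 = 7.30814e19 m^4
R_max = (7.30814e19)^(1/4) = 92459.5 m = 92.5 km

92.5 km


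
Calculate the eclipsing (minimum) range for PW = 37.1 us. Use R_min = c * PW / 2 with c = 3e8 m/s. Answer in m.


R_min = 3e8 * 37.1e-6 / 2 = 5565.0 m

5565.0 m


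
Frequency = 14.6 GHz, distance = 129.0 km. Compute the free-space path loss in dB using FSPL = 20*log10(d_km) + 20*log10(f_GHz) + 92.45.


20*log10(129.0) = 42.21
20*log10(14.6) = 23.29
FSPL = 157.9 dB

157.9 dB


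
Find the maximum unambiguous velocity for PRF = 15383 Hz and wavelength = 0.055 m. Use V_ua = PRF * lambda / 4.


V_ua = 15383 * 0.055 / 4 = 211.5 m/s

211.5 m/s


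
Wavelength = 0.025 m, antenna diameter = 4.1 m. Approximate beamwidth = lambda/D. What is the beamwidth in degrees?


BW_rad = 0.025 / 4.1 = 0.006098
BW_deg = 0.35 degrees

0.35 degrees


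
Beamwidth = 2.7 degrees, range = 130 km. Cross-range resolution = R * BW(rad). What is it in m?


BW_rad = 0.04712389
CR = 130000 * 0.04712389 = 6126.1 m

6126.1 m


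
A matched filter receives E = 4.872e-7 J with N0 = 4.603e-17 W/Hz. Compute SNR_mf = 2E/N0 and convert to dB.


SNR_lin = 2 * 4.872e-7 / 4.603e-17 = 2.117e10
SNR_dB = 10*log10(2.117e10) = 103.3 dB

103.3 dB


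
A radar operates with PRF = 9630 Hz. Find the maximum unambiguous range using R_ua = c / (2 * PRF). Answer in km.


R_ua = 3e8 / (2 * 9630) = 15576.3 m = 15.6 km

15.6 km


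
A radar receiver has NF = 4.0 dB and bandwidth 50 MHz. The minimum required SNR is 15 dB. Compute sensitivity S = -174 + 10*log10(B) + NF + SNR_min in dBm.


10*log10(50000000.0) = 76.99
S = -174 + 76.99 + 4.0 + 15 = -78.0 dBm

-78.0 dBm


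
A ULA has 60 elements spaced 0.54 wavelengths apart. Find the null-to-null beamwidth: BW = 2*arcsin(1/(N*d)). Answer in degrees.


1/(N*d) = 1/(60*0.54) = 0.030864
BW = 2*arcsin(0.030864) = 3.5 degrees

3.5 degrees


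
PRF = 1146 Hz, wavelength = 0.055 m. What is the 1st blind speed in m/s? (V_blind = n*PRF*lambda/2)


V_blind = 1 * 1146 * 0.055 / 2 = 31.5 m/s

31.5 m/s


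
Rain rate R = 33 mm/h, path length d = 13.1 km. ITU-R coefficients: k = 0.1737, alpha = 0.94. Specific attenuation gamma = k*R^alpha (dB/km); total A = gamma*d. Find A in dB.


gamma = 0.1737 * 33^0.94 = 4.647324 dB/km
A = 4.647324 * 13.1 = 60.88 dB

60.88 dB


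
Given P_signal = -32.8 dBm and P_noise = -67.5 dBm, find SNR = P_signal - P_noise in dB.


SNR = -32.8 - (-67.5) = 34.7 dB

34.7 dB


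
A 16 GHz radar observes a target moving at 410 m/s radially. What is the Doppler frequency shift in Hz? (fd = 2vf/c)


fd = 2 * 410 * 16000000000.0 / 3e8 = 43733.3 Hz

43733.3 Hz


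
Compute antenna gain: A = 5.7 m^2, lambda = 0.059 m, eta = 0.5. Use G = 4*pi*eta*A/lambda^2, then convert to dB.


G_linear = 4*pi*0.5*5.7/0.059^2 = 10288.47
G_dB = 10*log10(10288.47) = 40.1 dB

40.1 dB


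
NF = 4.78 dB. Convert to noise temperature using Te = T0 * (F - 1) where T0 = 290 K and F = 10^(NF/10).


NF_lin = 10^(4.78/10) = 3.006076
Te = 290 * (3.006076 - 1) = 581.8 K

581.8 K


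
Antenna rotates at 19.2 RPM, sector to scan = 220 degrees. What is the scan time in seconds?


t = 220 / (19.2 * 360) * 60 = 1.91 s

1.91 s


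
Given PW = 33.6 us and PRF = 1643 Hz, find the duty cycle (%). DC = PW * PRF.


DC = 33.6e-6 * 1643 * 100 = 5.52%

5.52%


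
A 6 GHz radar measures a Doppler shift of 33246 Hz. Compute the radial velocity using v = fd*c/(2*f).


v = 33246 * 3e8 / (2 * 6000000000.0) = 831.2 m/s

831.2 m/s


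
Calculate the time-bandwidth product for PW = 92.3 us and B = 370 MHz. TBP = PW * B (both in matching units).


TBP = 92.3 * 370 = 34151.0

34151.0


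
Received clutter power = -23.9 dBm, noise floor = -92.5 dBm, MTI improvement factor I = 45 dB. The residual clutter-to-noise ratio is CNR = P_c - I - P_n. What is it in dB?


CNR = -23.9 - 45 - (-92.5) = 23.6 dB

23.6 dB


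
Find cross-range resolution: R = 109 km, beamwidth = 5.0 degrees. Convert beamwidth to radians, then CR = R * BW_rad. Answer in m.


BW_rad = 0.087266463
CR = 109000 * 0.087266463 = 9512.0 m

9512.0 m


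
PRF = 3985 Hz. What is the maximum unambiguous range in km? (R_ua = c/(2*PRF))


R_ua = 3e8 / (2 * 3985) = 37641.2 m = 37.6 km

37.6 km


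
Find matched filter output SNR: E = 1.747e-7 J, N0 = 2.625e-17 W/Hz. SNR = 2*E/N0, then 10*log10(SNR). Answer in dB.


SNR_lin = 2 * 1.747e-7 / 2.625e-17 = 1.331e10
SNR_dB = 10*log10(1.331e10) = 101.2 dB

101.2 dB


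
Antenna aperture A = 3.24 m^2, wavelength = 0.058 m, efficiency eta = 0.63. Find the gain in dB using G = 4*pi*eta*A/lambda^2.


G_linear = 4*pi*0.63*3.24/0.058^2 = 7624.99
G_dB = 10*log10(7624.99) = 38.8 dB

38.8 dB


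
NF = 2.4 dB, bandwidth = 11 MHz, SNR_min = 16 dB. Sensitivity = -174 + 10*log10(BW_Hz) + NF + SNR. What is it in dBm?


10*log10(11000000.0) = 70.41
S = -174 + 70.41 + 2.4 + 16 = -85.2 dBm

-85.2 dBm


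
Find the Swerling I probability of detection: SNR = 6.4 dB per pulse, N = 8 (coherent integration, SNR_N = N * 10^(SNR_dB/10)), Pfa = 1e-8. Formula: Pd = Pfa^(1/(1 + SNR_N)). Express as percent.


SNR_lin = 10^(6.4/10) = 4.36516
SNR_N = 8 * 4.36516 = 34.92128
1/(1 + SNR_N) = 1/35.92128 = 0.0278387
Pd = (1e-8)^0.0278387 = 0.59881
Pd = 59.9%

59.9%


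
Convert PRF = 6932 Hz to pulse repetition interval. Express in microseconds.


PRI = 1/6932 = 0.0001442585 s = 144.3 us

144.3 us


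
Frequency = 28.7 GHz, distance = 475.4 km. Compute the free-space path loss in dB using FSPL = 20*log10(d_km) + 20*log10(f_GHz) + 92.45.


20*log10(475.4) = 53.54
20*log10(28.7) = 29.16
FSPL = 175.1 dB

175.1 dB


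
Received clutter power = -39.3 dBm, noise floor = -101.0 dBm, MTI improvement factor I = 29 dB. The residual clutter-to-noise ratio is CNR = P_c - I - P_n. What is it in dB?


CNR = -39.3 - 29 - (-101.0) = 32.7 dB

32.7 dB


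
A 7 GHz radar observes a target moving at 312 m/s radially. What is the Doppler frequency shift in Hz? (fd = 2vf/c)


fd = 2 * 312 * 7000000000.0 / 3e8 = 14560.0 Hz

14560.0 Hz


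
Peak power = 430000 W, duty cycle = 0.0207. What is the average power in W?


P_avg = 430000 * 0.0207 = 8901.0 W

8901.0 W


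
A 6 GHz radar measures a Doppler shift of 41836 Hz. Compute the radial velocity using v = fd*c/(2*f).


v = 41836 * 3e8 / (2 * 6000000000.0) = 1045.9 m/s

1045.9 m/s


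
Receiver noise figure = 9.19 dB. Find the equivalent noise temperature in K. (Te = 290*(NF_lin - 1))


NF_lin = 10^(9.19/10) = 8.298508
Te = 290 * (8.298508 - 1) = 2116.6 K

2116.6 K


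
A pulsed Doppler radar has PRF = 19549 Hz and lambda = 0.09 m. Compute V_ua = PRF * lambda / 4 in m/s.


V_ua = 19549 * 0.09 / 4 = 439.9 m/s

439.9 m/s


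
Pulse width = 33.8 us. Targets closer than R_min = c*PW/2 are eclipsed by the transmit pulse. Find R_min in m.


R_min = 3e8 * 33.8e-6 / 2 = 5070.0 m

5070.0 m


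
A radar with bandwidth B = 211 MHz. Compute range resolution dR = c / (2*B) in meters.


dR = 3e8 / (2 * 211000000.0) = 0.71 m

0.71 m


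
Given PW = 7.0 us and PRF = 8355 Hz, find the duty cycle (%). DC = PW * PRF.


DC = 7.0e-6 * 8355 * 100 = 5.85%

5.85%


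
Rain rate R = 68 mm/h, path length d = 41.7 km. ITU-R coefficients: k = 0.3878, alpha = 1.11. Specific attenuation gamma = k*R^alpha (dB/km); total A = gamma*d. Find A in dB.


gamma = 0.3878 * 68^1.11 = 41.946207 dB/km
A = 41.946207 * 41.7 = 1749.16 dB

1749.16 dB


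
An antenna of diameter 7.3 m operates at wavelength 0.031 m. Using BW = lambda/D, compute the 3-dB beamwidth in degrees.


BW_rad = 0.031 / 7.3 = 0.004247
BW_deg = 0.24 degrees

0.24 degrees


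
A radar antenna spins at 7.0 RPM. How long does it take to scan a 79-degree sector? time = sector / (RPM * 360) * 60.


t = 79 / (7.0 * 360) * 60 = 1.88 s

1.88 s


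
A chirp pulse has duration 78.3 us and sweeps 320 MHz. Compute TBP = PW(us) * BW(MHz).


TBP = 78.3 * 320 = 25056.0

25056.0


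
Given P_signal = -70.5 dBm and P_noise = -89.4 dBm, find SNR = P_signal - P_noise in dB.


SNR = -70.5 - (-89.4) = 18.9 dB

18.9 dB


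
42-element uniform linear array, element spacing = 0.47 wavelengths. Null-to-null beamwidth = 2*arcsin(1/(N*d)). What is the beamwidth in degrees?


1/(N*d) = 1/(42*0.47) = 0.050659
BW = 2*arcsin(0.050659) = 5.8 degrees

5.8 degrees


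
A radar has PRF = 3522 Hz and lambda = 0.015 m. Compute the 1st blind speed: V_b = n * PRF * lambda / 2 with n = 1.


V_blind = 1 * 3522 * 0.015 / 2 = 26.4 m/s

26.4 m/s


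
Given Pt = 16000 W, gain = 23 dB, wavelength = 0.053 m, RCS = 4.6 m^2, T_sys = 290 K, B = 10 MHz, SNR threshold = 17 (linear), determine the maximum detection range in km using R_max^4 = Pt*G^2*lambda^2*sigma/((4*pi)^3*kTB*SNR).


G_lin = 10^(23/10) = 199.526231
R^4 = 16000 * 199.526231^2 * 0.053^2 * 4.6 / ((4*pi)^3 * 1.38e-23 * 290 * 10000000.0 * 17)
R^4 = 6.09641e15 m^4
R_max = (6.09641e15)^(1/4) = 8836.3 m = 8.8 km

8.8 km


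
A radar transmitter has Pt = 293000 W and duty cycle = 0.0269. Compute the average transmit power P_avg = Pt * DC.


P_avg = 293000 * 0.0269 = 7881.7 W

7881.7 W


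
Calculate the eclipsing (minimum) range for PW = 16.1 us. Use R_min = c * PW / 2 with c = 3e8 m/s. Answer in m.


R_min = 3e8 * 16.1e-6 / 2 = 2415.0 m

2415.0 m


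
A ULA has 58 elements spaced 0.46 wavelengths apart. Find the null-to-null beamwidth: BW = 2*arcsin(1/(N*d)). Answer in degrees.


1/(N*d) = 1/(58*0.46) = 0.037481
BW = 2*arcsin(0.037481) = 4.3 degrees

4.3 degrees


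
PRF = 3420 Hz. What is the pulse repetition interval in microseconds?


PRI = 1/3420 = 0.0002923977 s = 292.4 us

292.4 us


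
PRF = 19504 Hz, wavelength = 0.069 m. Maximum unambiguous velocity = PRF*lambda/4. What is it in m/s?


V_ua = 19504 * 0.069 / 4 = 336.4 m/s

336.4 m/s


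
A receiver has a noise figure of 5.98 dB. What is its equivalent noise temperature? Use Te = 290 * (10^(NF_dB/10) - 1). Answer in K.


NF_lin = 10^(5.98/10) = 3.96278
Te = 290 * (3.96278 - 1) = 859.2 K

859.2 K


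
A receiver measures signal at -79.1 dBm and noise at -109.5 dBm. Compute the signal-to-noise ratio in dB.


SNR = -79.1 - (-109.5) = 30.4 dB

30.4 dB


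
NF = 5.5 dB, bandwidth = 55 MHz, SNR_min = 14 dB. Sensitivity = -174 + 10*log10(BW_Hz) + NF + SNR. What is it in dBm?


10*log10(55000000.0) = 77.4
S = -174 + 77.4 + 5.5 + 14 = -77.1 dBm

-77.1 dBm


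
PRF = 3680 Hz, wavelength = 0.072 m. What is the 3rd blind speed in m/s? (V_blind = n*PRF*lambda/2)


V_blind = 3 * 3680 * 0.072 / 2 = 397.4 m/s

397.4 m/s


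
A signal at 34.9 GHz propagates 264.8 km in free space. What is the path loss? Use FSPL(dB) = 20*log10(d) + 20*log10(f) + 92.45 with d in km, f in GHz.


20*log10(264.8) = 48.46
20*log10(34.9) = 30.86
FSPL = 171.8 dB

171.8 dB


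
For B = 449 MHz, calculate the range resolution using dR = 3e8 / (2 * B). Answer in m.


dR = 3e8 / (2 * 449000000.0) = 0.33 m

0.33 m


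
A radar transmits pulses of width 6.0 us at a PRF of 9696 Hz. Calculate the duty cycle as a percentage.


DC = 6.0e-6 * 9696 * 100 = 5.82%

5.82%


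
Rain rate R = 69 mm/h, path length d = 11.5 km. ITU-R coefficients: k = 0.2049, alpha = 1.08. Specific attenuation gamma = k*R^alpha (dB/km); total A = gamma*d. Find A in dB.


gamma = 0.2049 * 69^1.08 = 19.83805 dB/km
A = 19.83805 * 11.5 = 228.14 dB

228.14 dB


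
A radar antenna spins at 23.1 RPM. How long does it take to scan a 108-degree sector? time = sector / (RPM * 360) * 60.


t = 108 / (23.1 * 360) * 60 = 0.78 s

0.78 s


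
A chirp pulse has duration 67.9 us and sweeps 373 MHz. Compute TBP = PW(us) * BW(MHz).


TBP = 67.9 * 373 = 25326.7

25326.7


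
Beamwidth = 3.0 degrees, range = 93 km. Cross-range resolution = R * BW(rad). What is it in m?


BW_rad = 0.052359878
CR = 93000 * 0.052359878 = 4869.5 m

4869.5 m


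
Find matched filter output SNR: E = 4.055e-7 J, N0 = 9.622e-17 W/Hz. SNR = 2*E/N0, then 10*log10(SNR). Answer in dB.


SNR_lin = 2 * 4.055e-7 / 9.622e-17 = 8.429e9
SNR_dB = 10*log10(8.429e9) = 99.3 dB

99.3 dB


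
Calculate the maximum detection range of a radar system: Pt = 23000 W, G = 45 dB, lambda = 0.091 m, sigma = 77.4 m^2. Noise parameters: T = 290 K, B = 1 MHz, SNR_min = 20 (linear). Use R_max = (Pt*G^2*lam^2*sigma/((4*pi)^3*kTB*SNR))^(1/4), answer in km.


G_lin = 10^(45/10) = 31622.776602
R^4 = 23000 * 31622.776602^2 * 0.091^2 * 77.4 / ((4*pi)^3 * 1.38e-23 * 290 * 1000000.0 * 20)
R^4 = 9.28143e22 m^4
R_max = (9.28143e22)^(1/4) = 551955.1 m = 552.0 km

552.0 km


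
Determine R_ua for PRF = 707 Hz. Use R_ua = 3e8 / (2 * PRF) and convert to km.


R_ua = 3e8 / (2 * 707) = 212164.1 m = 212.2 km

212.2 km


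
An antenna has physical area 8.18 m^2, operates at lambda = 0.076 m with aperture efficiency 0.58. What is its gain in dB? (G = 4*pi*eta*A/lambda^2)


G_linear = 4*pi*0.58*8.18/0.076^2 = 10322.0
G_dB = 10*log10(10322.0) = 40.1 dB

40.1 dB


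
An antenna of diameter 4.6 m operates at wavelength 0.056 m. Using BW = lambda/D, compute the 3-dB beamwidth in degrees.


BW_rad = 0.056 / 4.6 = 0.012174
BW_deg = 0.7 degrees

0.7 degrees


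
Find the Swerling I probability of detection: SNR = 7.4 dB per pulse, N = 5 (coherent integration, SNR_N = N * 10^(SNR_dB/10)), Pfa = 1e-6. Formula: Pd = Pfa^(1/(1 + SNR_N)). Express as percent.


SNR_lin = 10^(7.4/10) = 5.49541
SNR_N = 5 * 5.49541 = 27.47705
1/(1 + SNR_N) = 1/28.47705 = 0.035116
Pd = (1e-6)^0.035116 = 0.61561
Pd = 61.6%

61.6%


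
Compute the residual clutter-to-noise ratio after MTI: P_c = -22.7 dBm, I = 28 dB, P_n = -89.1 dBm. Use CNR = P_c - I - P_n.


CNR = -22.7 - 28 - (-89.1) = 38.4 dB

38.4 dB


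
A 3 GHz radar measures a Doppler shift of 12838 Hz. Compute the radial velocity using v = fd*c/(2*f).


v = 12838 * 3e8 / (2 * 3000000000.0) = 641.9 m/s

641.9 m/s


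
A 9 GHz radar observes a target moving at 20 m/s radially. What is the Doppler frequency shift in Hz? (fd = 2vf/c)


fd = 2 * 20 * 9000000000.0 / 3e8 = 1200.0 Hz

1200.0 Hz


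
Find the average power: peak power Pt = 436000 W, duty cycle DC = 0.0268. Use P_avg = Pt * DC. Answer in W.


P_avg = 436000 * 0.0268 = 11684.8 W

11684.8 W


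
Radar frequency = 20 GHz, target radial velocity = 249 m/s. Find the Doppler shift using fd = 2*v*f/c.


fd = 2 * 249 * 20000000000.0 / 3e8 = 33200.0 Hz

33200.0 Hz


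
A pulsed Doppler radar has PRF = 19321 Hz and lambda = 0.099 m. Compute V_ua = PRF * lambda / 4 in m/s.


V_ua = 19321 * 0.099 / 4 = 478.2 m/s

478.2 m/s


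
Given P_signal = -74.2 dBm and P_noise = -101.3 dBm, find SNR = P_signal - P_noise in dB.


SNR = -74.2 - (-101.3) = 27.1 dB

27.1 dB


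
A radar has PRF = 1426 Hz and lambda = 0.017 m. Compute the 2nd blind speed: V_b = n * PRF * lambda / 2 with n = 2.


V_blind = 2 * 1426 * 0.017 / 2 = 24.2 m/s

24.2 m/s


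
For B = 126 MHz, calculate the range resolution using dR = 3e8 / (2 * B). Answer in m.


dR = 3e8 / (2 * 126000000.0) = 1.19 m

1.19 m


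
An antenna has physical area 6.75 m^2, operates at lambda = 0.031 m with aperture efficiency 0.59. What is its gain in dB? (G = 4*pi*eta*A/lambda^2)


G_linear = 4*pi*0.59*6.75/0.031^2 = 52076.56
G_dB = 10*log10(52076.56) = 47.2 dB

47.2 dB


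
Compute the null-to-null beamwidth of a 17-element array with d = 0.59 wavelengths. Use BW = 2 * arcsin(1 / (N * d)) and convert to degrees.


1/(N*d) = 1/(17*0.59) = 0.099701
BW = 2*arcsin(0.099701) = 11.4 degrees

11.4 degrees


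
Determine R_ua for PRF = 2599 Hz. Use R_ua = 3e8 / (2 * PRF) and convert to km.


R_ua = 3e8 / (2 * 2599) = 57714.5 m = 57.7 km

57.7 km


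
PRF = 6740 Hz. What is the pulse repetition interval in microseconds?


PRI = 1/6740 = 0.000148368 s = 148.4 us

148.4 us


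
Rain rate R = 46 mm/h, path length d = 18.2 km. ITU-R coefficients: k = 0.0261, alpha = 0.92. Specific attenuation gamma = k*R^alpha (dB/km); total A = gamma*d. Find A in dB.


gamma = 0.0261 * 46^0.92 = 0.883848 dB/km
A = 0.883848 * 18.2 = 16.09 dB

16.09 dB


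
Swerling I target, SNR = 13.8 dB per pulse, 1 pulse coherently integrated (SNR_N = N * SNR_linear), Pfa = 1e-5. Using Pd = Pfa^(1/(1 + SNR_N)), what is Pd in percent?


SNR_lin = 10^(13.8/10) = 23.98833
SNR_N = 1 * 23.98833 = 23.98833
1/(1 + SNR_N) = 1/24.98833 = 0.0400187
Pd = (1e-5)^0.0400187 = 0.63082
Pd = 63.1%

63.1%


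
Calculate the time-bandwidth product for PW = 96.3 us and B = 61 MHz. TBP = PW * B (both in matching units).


TBP = 96.3 * 61 = 5874.3

5874.3


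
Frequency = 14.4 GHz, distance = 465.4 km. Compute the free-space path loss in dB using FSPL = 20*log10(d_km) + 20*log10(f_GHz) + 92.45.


20*log10(465.4) = 53.36
20*log10(14.4) = 23.17
FSPL = 169.0 dB

169.0 dB


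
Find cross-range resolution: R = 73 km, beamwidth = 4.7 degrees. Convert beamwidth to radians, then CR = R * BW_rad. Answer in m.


BW_rad = 0.082030475
CR = 73000 * 0.082030475 = 5988.2 m

5988.2 m


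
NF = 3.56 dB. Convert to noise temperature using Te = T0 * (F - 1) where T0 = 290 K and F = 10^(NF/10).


NF_lin = 10^(3.56/10) = 2.269865
Te = 290 * (2.269865 - 1) = 368.3 K

368.3 K


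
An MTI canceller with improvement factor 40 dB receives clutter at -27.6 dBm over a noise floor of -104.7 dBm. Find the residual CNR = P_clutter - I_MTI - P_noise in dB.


CNR = -27.6 - 40 - (-104.7) = 37.1 dB

37.1 dB


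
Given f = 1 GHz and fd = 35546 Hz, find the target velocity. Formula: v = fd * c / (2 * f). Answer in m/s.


v = 35546 * 3e8 / (2 * 1000000000.0) = 5331.9 m/s

5331.9 m/s


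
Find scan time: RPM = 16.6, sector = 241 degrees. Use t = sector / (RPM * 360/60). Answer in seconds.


t = 241 / (16.6 * 360) * 60 = 2.42 s

2.42 s


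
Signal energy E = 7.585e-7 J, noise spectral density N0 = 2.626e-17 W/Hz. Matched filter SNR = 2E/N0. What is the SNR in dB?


SNR_lin = 2 * 7.585e-7 / 2.626e-17 = 5.777e10
SNR_dB = 10*log10(5.777e10) = 107.6 dB

107.6 dB


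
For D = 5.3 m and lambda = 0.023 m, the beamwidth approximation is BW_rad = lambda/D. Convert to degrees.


BW_rad = 0.023 / 5.3 = 0.00434
BW_deg = 0.25 degrees

0.25 degrees


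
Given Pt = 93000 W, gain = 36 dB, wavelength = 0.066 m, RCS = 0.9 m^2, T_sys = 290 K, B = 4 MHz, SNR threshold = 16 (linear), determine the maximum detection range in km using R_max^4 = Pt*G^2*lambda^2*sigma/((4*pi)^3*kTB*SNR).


G_lin = 10^(36/10) = 3981.071706
R^4 = 93000 * 3981.071706^2 * 0.066^2 * 0.9 / ((4*pi)^3 * 1.38e-23 * 290 * 4000000.0 * 16)
R^4 = 1.13691e19 m^4
R_max = (1.13691e19)^(1/4) = 58067.3 m = 58.1 km

58.1 km


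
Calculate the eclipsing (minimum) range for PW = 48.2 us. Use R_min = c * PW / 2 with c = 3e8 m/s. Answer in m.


R_min = 3e8 * 48.2e-6 / 2 = 7230.0 m

7230.0 m


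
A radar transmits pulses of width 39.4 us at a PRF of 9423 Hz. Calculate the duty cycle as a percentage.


DC = 39.4e-6 * 9423 * 100 = 37.13%

37.13%


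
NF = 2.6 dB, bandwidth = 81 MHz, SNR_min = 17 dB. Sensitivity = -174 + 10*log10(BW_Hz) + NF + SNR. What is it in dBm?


10*log10(81000000.0) = 79.08
S = -174 + 79.08 + 2.6 + 17 = -75.3 dBm

-75.3 dBm


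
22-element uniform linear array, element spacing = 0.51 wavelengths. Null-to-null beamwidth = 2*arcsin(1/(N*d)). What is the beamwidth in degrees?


1/(N*d) = 1/(22*0.51) = 0.089127
BW = 2*arcsin(0.089127) = 10.2 degrees

10.2 degrees


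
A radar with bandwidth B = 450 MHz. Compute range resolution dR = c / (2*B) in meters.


dR = 3e8 / (2 * 450000000.0) = 0.33 m

0.33 m


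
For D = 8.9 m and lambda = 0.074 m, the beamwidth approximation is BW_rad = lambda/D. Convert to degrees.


BW_rad = 0.074 / 8.9 = 0.008315
BW_deg = 0.48 degrees

0.48 degrees


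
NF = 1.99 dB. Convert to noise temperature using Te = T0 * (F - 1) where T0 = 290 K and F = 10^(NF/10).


NF_lin = 10^(1.99/10) = 1.581248
Te = 290 * (1.581248 - 1) = 168.6 K

168.6 K


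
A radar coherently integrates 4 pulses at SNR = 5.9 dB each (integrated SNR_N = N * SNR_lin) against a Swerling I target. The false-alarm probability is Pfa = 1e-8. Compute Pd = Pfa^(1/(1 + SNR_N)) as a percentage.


SNR_lin = 10^(5.9/10) = 3.89045
SNR_N = 4 * 3.89045 = 15.5618
1/(1 + SNR_N) = 1/16.5618 = 0.0603799
Pd = (1e-8)^0.0603799 = 0.32882
Pd = 32.9%

32.9%


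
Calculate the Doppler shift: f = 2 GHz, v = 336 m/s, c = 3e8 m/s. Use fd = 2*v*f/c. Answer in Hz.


fd = 2 * 336 * 2000000000.0 / 3e8 = 4480.0 Hz

4480.0 Hz


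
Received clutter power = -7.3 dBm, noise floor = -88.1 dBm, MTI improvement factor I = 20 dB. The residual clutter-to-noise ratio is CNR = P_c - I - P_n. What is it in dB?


CNR = -7.3 - 20 - (-88.1) = 60.8 dB

60.8 dB


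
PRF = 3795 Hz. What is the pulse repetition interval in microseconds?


PRI = 1/3795 = 0.0002635046 s = 263.5 us

263.5 us


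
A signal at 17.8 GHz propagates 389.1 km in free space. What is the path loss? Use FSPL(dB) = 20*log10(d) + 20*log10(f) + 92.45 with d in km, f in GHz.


20*log10(389.1) = 51.8
20*log10(17.8) = 25.01
FSPL = 169.3 dB

169.3 dB


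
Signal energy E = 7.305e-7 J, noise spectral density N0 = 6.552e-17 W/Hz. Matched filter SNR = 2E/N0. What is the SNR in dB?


SNR_lin = 2 * 7.305e-7 / 6.552e-17 = 2.23e10
SNR_dB = 10*log10(2.23e10) = 103.5 dB

103.5 dB


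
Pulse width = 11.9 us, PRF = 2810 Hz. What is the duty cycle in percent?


DC = 11.9e-6 * 2810 * 100 = 3.34%

3.34%


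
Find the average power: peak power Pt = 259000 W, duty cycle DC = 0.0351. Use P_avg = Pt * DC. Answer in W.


P_avg = 259000 * 0.0351 = 9090.9 W

9090.9 W


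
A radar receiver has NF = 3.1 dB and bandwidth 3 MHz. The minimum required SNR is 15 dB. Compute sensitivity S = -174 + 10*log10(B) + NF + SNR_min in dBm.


10*log10(3000000.0) = 64.77
S = -174 + 64.77 + 3.1 + 15 = -91.1 dBm

-91.1 dBm


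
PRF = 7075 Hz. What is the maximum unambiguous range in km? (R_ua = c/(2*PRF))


R_ua = 3e8 / (2 * 7075) = 21201.4 m = 21.2 km

21.2 km


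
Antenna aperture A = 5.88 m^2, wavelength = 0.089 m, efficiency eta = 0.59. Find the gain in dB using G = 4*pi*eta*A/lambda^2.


G_linear = 4*pi*0.59*5.88/0.089^2 = 5503.76
G_dB = 10*log10(5503.76) = 37.4 dB

37.4 dB


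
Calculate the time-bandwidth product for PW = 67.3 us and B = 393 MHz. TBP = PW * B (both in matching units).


TBP = 67.3 * 393 = 26448.9

26448.9


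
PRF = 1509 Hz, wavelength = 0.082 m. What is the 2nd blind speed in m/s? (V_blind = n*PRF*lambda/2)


V_blind = 2 * 1509 * 0.082 / 2 = 123.7 m/s

123.7 m/s


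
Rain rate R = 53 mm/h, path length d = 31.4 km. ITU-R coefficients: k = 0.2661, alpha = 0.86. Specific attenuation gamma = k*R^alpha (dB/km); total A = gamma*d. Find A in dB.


gamma = 0.2661 * 53^0.86 = 8.089508 dB/km
A = 8.089508 * 31.4 = 254.01 dB

254.01 dB


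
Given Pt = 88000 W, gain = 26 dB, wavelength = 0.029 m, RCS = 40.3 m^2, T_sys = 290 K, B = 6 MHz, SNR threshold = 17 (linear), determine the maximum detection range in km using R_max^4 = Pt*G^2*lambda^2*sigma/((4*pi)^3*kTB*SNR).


G_lin = 10^(26/10) = 398.107171
R^4 = 88000 * 398.107171^2 * 0.029^2 * 40.3 / ((4*pi)^3 * 1.38e-23 * 290 * 6000000.0 * 17)
R^4 = 5.83548e17 m^4
R_max = (5.83548e17)^(1/4) = 27638.8 m = 27.6 km

27.6 km


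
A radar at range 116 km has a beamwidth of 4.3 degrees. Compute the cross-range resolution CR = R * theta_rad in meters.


BW_rad = 0.075049158
CR = 116000 * 0.075049158 = 8705.7 m

8705.7 m


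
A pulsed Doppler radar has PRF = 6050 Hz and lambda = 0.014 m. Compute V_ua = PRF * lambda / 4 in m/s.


V_ua = 6050 * 0.014 / 4 = 21.2 m/s

21.2 m/s


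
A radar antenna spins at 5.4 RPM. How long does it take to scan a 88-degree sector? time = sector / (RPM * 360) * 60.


t = 88 / (5.4 * 360) * 60 = 2.72 s

2.72 s


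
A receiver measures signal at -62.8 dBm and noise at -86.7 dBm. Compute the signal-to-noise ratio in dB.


SNR = -62.8 - (-86.7) = 23.9 dB

23.9 dB


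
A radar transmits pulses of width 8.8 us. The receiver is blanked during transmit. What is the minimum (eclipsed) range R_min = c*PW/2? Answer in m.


R_min = 3e8 * 8.8e-6 / 2 = 1320.0 m

1320.0 m


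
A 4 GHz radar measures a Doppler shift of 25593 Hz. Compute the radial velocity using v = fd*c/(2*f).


v = 25593 * 3e8 / (2 * 4000000000.0) = 959.7 m/s

959.7 m/s


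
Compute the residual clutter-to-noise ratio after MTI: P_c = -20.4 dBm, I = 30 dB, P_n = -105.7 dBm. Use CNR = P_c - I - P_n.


CNR = -20.4 - 30 - (-105.7) = 55.3 dB

55.3 dB


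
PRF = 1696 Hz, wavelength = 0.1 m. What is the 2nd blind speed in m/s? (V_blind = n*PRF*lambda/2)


V_blind = 2 * 1696 * 0.1 / 2 = 169.6 m/s

169.6 m/s


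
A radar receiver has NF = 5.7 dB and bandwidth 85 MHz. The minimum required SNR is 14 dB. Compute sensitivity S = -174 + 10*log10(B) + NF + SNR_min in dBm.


10*log10(85000000.0) = 79.29
S = -174 + 79.29 + 5.7 + 14 = -75.0 dBm

-75.0 dBm


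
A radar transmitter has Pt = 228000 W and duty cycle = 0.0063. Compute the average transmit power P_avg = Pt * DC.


P_avg = 228000 * 0.0063 = 1436.4 W

1436.4 W


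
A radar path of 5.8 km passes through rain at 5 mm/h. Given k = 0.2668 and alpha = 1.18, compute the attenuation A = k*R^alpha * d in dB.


gamma = 0.2668 * 5^1.18 = 1.782257 dB/km
A = 1.782257 * 5.8 = 10.34 dB

10.34 dB


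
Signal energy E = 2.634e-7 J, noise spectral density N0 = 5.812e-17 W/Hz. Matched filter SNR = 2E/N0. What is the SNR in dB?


SNR_lin = 2 * 2.634e-7 / 5.812e-17 = 9.064e9
SNR_dB = 10*log10(9.064e9) = 99.6 dB

99.6 dB


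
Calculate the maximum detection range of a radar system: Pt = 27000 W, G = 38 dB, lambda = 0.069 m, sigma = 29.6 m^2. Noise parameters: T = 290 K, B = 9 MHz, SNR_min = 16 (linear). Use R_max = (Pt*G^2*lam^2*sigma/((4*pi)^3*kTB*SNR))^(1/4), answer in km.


G_lin = 10^(38/10) = 6309.573445
R^4 = 27000 * 6309.573445^2 * 0.069^2 * 29.6 / ((4*pi)^3 * 1.38e-23 * 290 * 9000000.0 * 16)
R^4 = 1.3246e20 m^4
R_max = (1.3246e20)^(1/4) = 107280.6 m = 107.3 km

107.3 km


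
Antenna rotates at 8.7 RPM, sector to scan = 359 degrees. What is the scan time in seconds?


t = 359 / (8.7 * 360) * 60 = 6.88 s

6.88 s


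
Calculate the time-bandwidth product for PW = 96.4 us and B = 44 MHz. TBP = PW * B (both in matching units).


TBP = 96.4 * 44 = 4241.6

4241.6


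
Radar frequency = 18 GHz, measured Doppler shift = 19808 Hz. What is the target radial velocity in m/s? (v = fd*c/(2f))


v = 19808 * 3e8 / (2 * 18000000000.0) = 165.1 m/s

165.1 m/s


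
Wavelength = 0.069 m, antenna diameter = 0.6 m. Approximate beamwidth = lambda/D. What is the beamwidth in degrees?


BW_rad = 0.069 / 0.6 = 0.115
BW_deg = 6.59 degrees

6.59 degrees


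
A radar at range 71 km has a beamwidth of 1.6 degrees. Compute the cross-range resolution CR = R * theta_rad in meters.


BW_rad = 0.027925268
CR = 71000 * 0.027925268 = 1982.7 m

1982.7 m


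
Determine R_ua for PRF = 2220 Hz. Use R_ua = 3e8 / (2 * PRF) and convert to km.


R_ua = 3e8 / (2 * 2220) = 67567.6 m = 67.6 km

67.6 km


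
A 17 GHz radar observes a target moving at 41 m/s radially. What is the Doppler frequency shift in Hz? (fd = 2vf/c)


fd = 2 * 41 * 17000000000.0 / 3e8 = 4646.7 Hz

4646.7 Hz


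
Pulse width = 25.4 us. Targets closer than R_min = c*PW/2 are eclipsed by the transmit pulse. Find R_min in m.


R_min = 3e8 * 25.4e-6 / 2 = 3810.0 m

3810.0 m


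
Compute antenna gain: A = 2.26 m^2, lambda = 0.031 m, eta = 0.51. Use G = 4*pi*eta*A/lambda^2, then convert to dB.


G_linear = 4*pi*0.51*2.26/0.031^2 = 15071.8
G_dB = 10*log10(15071.8) = 41.8 dB

41.8 dB


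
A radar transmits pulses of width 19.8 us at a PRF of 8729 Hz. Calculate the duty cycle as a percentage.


DC = 19.8e-6 * 8729 * 100 = 17.28%

17.28%


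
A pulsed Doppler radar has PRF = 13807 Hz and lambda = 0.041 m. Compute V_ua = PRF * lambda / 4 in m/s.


V_ua = 13807 * 0.041 / 4 = 141.5 m/s

141.5 m/s


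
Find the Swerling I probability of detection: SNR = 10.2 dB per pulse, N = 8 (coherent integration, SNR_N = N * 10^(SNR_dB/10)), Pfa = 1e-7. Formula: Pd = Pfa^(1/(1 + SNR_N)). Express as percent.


SNR_lin = 10^(10.2/10) = 10.47129
SNR_N = 8 * 10.47129 = 83.77032
1/(1 + SNR_N) = 1/84.77032 = 0.0117966
Pd = (1e-7)^0.0117966 = 0.82684
Pd = 82.7%

82.7%


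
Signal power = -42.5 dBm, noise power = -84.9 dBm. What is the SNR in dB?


SNR = -42.5 - (-84.9) = 42.4 dB

42.4 dB


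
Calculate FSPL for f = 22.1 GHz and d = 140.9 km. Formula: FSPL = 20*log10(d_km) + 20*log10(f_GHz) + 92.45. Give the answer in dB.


20*log10(140.9) = 42.98
20*log10(22.1) = 26.89
FSPL = 162.3 dB

162.3 dB
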